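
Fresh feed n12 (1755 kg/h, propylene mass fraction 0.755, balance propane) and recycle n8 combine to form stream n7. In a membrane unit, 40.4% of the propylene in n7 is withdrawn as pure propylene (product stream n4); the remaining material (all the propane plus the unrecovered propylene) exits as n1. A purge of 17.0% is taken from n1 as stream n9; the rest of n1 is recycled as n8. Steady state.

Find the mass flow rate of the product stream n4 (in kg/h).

1059 kg/h

propylene in n7: m_A = 1755×0.755 + (1−0.170)·(1−0.404)·m_A, so m_A = 1325/0.5053 = 2622.2 kg/h.
Product n4 = 0.404×2622.2 = 1059.3 kg/h.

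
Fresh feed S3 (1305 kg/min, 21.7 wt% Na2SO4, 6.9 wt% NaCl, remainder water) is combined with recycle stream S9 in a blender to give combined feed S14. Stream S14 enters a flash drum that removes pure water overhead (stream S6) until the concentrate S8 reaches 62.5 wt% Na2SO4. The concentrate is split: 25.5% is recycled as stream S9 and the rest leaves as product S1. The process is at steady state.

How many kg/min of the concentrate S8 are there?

Overall Na2SO4 balance (none leaves overhead): Na2SO4 in fresh feed = Na2SO4 in product, i.e. 1305×0.217 = (1−0.255)·S8·0.625.
S8 = 283.19/(0.625×0.745) = 608.18 kg/min.

608.2 kg/min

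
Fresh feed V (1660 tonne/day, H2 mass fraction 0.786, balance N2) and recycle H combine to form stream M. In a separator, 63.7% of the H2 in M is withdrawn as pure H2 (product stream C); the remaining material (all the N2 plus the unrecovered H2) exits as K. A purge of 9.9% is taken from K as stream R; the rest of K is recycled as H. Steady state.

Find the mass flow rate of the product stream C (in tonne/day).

H2 in M: m_A = 1660×0.786 + (1−0.099)·(1−0.637)·m_A, so m_A = 1304.8/0.6729 = 1938.9 tonne/day.
Product C = 0.637×1938.9 = 1235.1 tonne/day.

1235 tonne/day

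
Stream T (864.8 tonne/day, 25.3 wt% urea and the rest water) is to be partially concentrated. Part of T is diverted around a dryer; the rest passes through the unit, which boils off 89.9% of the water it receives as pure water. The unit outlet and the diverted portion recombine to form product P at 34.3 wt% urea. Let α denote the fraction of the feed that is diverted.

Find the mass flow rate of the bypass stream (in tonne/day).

All 864.8×0.253 = 218.79 tonne/day of urea reaches P, so P = 218.79/0.343 = 637.88 tonne/day and vapour = 226.92 tonne/day.
The evaporator receives (1−α)·864.8 of feed at 0.747 water and removes 0.899 of that water:
0.899×0.747×(1−α)×864.8 = 226.92
(1−α) = 226.92/580.76 = 0.3907;  α = 0.6093.
Bypass flow = 0.6093×864.8 = 526.9 tonne/day.

526.9 tonne/day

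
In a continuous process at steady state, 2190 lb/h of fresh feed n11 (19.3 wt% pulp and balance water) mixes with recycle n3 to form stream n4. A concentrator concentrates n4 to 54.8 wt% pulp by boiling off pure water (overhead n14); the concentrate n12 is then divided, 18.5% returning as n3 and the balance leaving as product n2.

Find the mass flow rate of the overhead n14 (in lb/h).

Overall pulp balance (none leaves overhead): pulp in fresh feed = pulp in product, i.e. 2190×0.193 = (1−0.185)·n12·0.548.
n12 = 422.67/(0.548×0.815) = 946.37 lb/h.
Recycle n3 = 0.185×946.37 = 175.08 lb/h.
Combined feed n4 = 2190 + 175.08 = 2365.1 lb/h.
Overhead n14 = n4 − n12 = 2365.1 − 946.37 = 1418.7 lb/h.

1419 lb/h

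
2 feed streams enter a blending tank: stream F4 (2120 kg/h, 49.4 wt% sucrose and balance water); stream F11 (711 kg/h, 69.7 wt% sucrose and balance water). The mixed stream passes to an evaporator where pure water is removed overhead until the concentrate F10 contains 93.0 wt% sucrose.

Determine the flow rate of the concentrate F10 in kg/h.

sucrose entering = 2120×0.494 + 711×0.697 = 1542.8 kg/h.
All sucrose reports to F10, so F10 = 1542.8/0.930 = 1659 kg/h.

1659 kg/h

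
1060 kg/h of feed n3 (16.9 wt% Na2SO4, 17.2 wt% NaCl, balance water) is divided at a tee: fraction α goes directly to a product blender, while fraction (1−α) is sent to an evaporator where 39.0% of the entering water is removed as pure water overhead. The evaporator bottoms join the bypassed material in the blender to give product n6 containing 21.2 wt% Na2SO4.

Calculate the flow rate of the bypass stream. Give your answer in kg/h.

223.5 kg/h

All 1060×0.169 = 179.14 kg/h of Na2SO4 reaches n6, so n6 = 179.14/0.212 = 845 kg/h and vapour = 215 kg/h.
The evaporator receives (1−α)·1060 of feed at 0.659 water and removes 0.390 of that water:
0.390×0.659×(1−α)×1060 = 215
(1−α) = 215/272.43 = 0.7892;  α = 0.2108.
Bypass flow = 0.2108×1060 = 223.46 kg/h.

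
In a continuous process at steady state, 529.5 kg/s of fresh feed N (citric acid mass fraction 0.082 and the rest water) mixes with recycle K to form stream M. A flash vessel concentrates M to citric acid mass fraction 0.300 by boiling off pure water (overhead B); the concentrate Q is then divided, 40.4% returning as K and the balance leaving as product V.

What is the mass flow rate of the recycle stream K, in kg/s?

98.11 kg/s

Overall citric acid balance (none leaves overhead): citric acid in fresh feed = citric acid in product, i.e. 529.5×0.082 = (1−0.404)·Q·0.300.
Q = 43.419/(0.300×0.596) = 242.84 kg/s.
Recycle K = 0.404×242.84 = 98.106 kg/s.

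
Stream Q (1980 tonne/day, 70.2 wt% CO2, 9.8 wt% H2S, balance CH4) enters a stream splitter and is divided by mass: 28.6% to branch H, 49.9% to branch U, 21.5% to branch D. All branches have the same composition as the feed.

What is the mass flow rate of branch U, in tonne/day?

988 tonne/day

Branch U flow = 0.499×1980 = 988.02 tonne/day.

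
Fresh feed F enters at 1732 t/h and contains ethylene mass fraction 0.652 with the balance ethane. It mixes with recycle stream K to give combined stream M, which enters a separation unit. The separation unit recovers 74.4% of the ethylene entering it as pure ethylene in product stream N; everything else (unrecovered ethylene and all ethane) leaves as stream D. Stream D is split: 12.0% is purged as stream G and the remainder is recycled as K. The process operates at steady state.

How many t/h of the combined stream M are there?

ethane enters only via F and leaves only via the purge: 1732×0.348 = 0.120×(ethane in D), and the separation unit passes all ethane, so ethane in M = ethane in D = 5022.8 t/h.
ethylene in M: m_A = 1732×0.652 + (1−0.120)·(1−0.744)·m_A, so m_A = 1129.3/0.7747 = 1457.6 t/h.
M = 1457.6 + 5022.8 = 6480.4 t/h.

6480 t/h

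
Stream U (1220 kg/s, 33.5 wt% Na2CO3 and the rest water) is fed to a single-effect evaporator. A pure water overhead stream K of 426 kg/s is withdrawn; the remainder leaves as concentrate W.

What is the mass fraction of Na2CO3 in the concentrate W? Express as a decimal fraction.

0.515

Na2CO3 is not removed: 1220×0.335 = 408.7 kg/s of Na2CO3 enters W.
Concentrate = 1220 − 426 = 794 kg/s.
Mass fraction = 408.7/794 = 0.515.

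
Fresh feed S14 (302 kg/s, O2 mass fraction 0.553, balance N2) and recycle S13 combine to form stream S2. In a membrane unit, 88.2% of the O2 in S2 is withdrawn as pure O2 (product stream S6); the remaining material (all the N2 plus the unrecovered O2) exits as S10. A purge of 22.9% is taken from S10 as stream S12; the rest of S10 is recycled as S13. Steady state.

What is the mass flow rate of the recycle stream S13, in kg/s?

471.2 kg/s

N2 enters only via S14 and leaves only via the purge: 302×0.447 = 0.229×(N2 in S10), and the membrane unit passes all N2, so N2 in S2 = N2 in S10 = 589.49 kg/s.
O2 in S2: m_A = 302×0.553 + (1−0.229)·(1−0.882)·m_A, so m_A = 167.01/0.9090 = 183.72 kg/s.
S10 = (1−0.882)×183.72 + 589.49 = 611.17 kg/s.
Recycle S13 = (1−0.229)×611.17 = 471.21 kg/s.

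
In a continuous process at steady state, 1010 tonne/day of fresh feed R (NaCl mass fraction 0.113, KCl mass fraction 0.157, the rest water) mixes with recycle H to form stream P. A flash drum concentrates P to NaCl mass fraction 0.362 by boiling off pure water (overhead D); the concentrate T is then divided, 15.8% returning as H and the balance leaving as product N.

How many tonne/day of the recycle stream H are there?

59.16 tonne/day

Overall NaCl balance (none leaves overhead): NaCl in fresh feed = NaCl in product, i.e. 1010×0.113 = (1−0.158)·T·0.362.
T = 114.13/(0.362×0.842) = 374.44 tonne/day.
Recycle H = 0.158×374.44 = 59.161 tonne/day.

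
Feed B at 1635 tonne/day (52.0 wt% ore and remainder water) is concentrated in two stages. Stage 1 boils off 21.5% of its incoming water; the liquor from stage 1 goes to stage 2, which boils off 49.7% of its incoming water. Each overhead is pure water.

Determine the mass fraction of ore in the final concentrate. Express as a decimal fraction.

water in feed = 1635×0.480 = 784.8 tonne/day.
After stage 1: water left = (1−0.215)×784.8 = 616.07; stream total = 1466.3 tonne/day.
After stage 2: water left = (1−0.497)×616.07 = 309.88; final concentrate = 1160.1 tonne/day.
ore fraction = 850.2/1160.1 = 0.733.

0.733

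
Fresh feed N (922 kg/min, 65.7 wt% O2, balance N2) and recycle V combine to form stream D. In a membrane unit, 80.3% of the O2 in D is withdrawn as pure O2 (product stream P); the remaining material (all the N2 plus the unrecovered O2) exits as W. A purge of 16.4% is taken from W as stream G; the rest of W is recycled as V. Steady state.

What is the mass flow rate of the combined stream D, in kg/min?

2654 kg/min

N2 enters only via N and leaves only via the purge: 922×0.343 = 0.164×(N2 in W), and the membrane unit passes all N2, so N2 in D = N2 in W = 1928.3 kg/min.
O2 in D: m_A = 922×0.657 + (1−0.164)·(1−0.803)·m_A, so m_A = 605.75/0.8353 = 725.19 kg/min.
D = 725.19 + 1928.3 = 2653.5 kg/min.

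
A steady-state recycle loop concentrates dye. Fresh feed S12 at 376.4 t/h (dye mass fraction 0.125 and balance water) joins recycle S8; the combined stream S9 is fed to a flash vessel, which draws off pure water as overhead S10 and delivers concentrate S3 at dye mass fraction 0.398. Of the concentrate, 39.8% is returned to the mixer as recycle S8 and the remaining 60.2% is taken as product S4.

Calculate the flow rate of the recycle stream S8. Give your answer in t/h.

Overall dye balance (none leaves overhead): dye in fresh feed = dye in product, i.e. 376.4×0.125 = (1−0.398)·S3·0.398.
S3 = 47.05/(0.398×0.602) = 196.37 t/h.
Recycle S8 = 0.398×196.37 = 78.156 t/h.

78.16 t/h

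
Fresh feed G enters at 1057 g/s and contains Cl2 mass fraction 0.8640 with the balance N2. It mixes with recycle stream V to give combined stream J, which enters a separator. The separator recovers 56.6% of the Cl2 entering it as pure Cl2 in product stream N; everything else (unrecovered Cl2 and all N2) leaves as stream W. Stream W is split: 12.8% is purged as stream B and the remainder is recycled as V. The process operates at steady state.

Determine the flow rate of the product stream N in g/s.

831.6 g/s

Cl2 in J: m_A = 1057×0.864 + (1−0.128)·(1−0.566)·m_A, so m_A = 913.25/0.6216 = 1469.3 g/s.
Product N = 0.566×1469.3 = 831.63 g/s.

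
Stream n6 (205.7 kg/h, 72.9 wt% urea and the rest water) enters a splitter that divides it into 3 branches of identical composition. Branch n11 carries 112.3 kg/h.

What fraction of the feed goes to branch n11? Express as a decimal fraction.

Fraction to n11 = 112.3/205.7 = 0.5459.

0.546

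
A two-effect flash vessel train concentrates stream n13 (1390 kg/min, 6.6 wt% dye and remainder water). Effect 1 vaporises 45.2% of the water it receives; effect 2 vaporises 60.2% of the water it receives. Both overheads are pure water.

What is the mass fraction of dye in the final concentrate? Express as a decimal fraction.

water in feed = 1390×0.934 = 1298.3 kg/min.
After stage 1: water left = (1−0.452)×1298.3 = 711.45; stream total = 803.19 kg/min.
After stage 2: water left = (1−0.602)×711.45 = 283.16; final concentrate = 374.9 kg/min.
dye fraction = 91.74/374.9 = 0.2447.

0.2447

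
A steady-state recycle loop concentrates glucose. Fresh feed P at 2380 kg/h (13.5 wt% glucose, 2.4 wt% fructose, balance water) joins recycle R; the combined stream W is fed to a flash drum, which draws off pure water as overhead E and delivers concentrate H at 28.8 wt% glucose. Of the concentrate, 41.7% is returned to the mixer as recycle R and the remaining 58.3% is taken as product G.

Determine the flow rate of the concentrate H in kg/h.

Overall glucose balance (none leaves overhead): glucose in fresh feed = glucose in product, i.e. 2380×0.135 = (1−0.417)·H·0.288.
H = 321.3/(0.288×0.583) = 1913.6 kg/h.

1914 kg/h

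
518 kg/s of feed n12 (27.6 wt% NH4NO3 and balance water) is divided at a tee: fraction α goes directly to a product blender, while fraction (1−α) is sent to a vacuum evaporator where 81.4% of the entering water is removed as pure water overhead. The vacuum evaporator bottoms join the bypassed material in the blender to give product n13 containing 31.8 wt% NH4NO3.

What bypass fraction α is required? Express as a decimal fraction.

0.776

All 518×0.276 = 142.97 kg/s of NH4NO3 reaches n13, so n13 = 142.97/0.318 = 449.58 kg/s and vapour = 68.415 kg/s.
The evaporator receives (1−α)·518 of feed at 0.724 water and removes 0.814 of that water:
0.814×0.724×(1−α)×518 = 68.415
(1−α) = 68.415/305.28 = 0.2241;  α = 0.7759.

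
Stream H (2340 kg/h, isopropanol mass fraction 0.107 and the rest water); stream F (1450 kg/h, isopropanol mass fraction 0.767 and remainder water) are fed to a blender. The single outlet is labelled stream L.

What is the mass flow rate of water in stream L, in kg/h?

2427 kg/h

water out = water in = 2340×0.893 + 1450×0.233 = 2427.5 kg/h.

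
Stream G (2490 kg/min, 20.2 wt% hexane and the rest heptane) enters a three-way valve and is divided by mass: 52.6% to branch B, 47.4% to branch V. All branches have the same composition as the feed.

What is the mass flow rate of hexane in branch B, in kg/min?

264.6 kg/min

Branch B total = 0.526×2490 = 1309.7 kg/min.
hexane in B = 0.202×1309.7 = 264.57 kg/min.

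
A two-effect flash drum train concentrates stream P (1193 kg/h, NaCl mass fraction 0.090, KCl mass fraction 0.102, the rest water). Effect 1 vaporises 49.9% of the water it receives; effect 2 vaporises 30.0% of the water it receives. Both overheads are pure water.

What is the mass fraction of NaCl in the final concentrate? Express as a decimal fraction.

0.189

water in feed = 1193×0.808 = 963.94 kg/h.
After stage 1: water left = (1−0.499)×963.94 = 482.94; stream total = 711.99 kg/h.
After stage 2: water left = (1−0.300)×482.94 = 338.06; final concentrate = 567.11 kg/h.
NaCl fraction = 107.37/567.11 = 0.189.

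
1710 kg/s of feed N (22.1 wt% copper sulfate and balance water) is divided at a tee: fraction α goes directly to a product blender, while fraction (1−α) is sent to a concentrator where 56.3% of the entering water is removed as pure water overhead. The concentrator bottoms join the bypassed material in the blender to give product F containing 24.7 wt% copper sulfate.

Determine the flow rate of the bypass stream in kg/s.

All 1710×0.221 = 377.91 kg/s of copper sulfate reaches F, so F = 377.91/0.247 = 1530 kg/s and vapour = 180 kg/s.
The evaporator receives (1−α)·1710 of feed at 0.779 water and removes 0.563 of that water:
0.563×0.779×(1−α)×1710 = 180
(1−α) = 180/749.97 = 0.2400;  α = 0.7600.
Bypass flow = 0.7600×1710 = 1299.6 kg/s.

1300 kg/s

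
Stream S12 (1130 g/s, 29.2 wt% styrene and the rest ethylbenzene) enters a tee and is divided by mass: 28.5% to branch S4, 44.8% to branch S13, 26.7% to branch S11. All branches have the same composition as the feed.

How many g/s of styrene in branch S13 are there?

Branch S13 total = 0.448×1130 = 506.24 g/s.
styrene in S13 = 0.292×506.24 = 147.82 g/s.

147.8 g/s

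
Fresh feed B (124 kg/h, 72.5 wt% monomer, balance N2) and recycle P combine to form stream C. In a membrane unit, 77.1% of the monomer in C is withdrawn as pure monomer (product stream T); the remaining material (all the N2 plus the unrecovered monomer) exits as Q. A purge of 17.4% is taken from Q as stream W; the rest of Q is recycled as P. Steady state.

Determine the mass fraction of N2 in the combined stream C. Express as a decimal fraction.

0.639

N2 enters only via B and leaves only via the purge: 124×0.275 = 0.174×(N2 in Q), and the membrane unit passes all N2, so N2 in C = N2 in Q = 195.98 kg/h.
monomer in C: m_A = 124×0.725 + (1−0.174)·(1−0.771)·m_A, so m_A = 89.9/0.8108 = 110.87 kg/h.
C = 110.87 + 195.98 = 306.85 kg/h.
N2 fraction in C = 195.98/306.85 = 0.639.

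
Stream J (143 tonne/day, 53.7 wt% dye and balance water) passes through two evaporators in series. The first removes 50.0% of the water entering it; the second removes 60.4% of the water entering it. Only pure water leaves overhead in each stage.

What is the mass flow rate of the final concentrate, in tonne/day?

89.9 tonne/day

water in feed = 143×0.463 = 66.209 tonne/day.
After stage 1: water left = (1−0.500)×66.209 = 33.105; stream total = 109.9 tonne/day.
After stage 2: water left = (1−0.604)×33.105 = 13.109; final concentrate = 89.9 tonne/day.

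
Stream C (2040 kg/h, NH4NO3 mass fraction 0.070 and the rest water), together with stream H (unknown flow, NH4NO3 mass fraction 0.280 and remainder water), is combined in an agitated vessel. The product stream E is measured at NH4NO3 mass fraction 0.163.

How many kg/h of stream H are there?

1622 kg/h

Let H be the unknown flow. Total out = 2040 + H.
NH4NO3 balance: 142.8 + 0.280·H = 0.163·(2040 + H)
(0.280 − 0.163)·H = 0.163×2040 − 142.8 = 189.72
H = 189.72 / 0.117 = 1621.5 kg/h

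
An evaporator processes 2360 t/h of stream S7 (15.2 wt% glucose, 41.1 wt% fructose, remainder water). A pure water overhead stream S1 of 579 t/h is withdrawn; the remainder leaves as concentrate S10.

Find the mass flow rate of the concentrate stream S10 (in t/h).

1781 t/h

Concentrate = 2360 − 579 = 1781 t/h.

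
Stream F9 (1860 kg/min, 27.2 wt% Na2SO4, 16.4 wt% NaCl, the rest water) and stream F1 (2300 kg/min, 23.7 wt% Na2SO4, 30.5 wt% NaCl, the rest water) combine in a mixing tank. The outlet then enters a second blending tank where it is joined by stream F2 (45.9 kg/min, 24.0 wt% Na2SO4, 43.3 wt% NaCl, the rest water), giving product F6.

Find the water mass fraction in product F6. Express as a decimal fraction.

Overall, product flow = 4205.9 kg/min.
water in = 1860×0.564 + 2300×0.458 + 45.9×0.327 = 2117.4 kg/min.
water fraction in F6 = 0.5034.

0.5034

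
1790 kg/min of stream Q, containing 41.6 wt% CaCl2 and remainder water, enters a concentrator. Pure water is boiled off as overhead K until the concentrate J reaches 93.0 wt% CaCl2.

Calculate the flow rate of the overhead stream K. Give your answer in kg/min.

CaCl2 is conserved: 1790×0.416 = 744.64 kg/min all reports to the concentrate.
Concentrate = 744.64/(target fraction) = 800.69 kg/min.
Overhead = 1790 − 800.69 = 989.31 kg/min.

989.3 kg/min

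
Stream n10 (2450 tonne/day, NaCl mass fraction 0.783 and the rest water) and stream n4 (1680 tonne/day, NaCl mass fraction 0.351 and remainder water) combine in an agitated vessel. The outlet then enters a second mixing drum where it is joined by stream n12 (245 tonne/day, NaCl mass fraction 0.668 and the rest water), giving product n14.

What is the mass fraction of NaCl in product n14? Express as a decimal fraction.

Overall, product flow = 4375 tonne/day.
NaCl in = 2450×0.783 + 1680×0.351 + 245×0.668 = 2671.7 tonne/day.
NaCl fraction in n14 = 0.611.

0.611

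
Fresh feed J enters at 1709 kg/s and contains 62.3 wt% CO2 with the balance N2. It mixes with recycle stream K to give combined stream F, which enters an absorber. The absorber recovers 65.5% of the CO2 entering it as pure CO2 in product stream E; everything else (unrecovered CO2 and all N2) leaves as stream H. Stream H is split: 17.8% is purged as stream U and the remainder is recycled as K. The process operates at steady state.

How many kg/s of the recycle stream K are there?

N2 enters only via J and leaves only via the purge: 1709×0.377 = 0.178×(N2 in H), and the absorber passes all N2, so N2 in F = N2 in H = 3619.6 kg/s.
CO2 in F: m_A = 1709×0.623 + (1−0.178)·(1−0.655)·m_A, so m_A = 1064.7/0.7164 = 1486.2 kg/s.
H = (1−0.655)×1486.2 + 3619.6 = 4132.4 kg/s.
Recycle K = (1−0.178)×4132.4 = 3396.8 kg/s.

3397 kg/s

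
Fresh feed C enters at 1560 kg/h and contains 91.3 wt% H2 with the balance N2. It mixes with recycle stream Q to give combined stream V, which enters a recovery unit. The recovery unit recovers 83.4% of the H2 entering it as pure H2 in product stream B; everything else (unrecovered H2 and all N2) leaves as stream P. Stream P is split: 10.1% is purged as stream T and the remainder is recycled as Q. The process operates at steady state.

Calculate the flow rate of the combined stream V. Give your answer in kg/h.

N2 enters only via C and leaves only via the purge: 1560×0.087 = 0.101×(N2 in P), and the recovery unit passes all N2, so N2 in V = N2 in P = 1343.8 kg/h.
H2 in V: m_A = 1560×0.913 + (1−0.101)·(1−0.834)·m_A, so m_A = 1424.3/0.8508 = 1674.1 kg/h.
V = 1674.1 + 1343.8 = 3017.9 kg/h.

3018 kg/h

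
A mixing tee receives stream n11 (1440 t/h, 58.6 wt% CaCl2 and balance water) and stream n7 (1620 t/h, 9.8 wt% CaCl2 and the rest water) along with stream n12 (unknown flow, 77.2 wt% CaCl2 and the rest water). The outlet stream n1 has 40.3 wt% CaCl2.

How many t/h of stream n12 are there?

624.9 t/h

Let n12 be the unknown flow. Total out = 3060 + n12.
CaCl2 balance: 1002.6 + 0.772·n12 = 0.403·(3060 + n12)
(0.772 − 0.403)·n12 = 0.403×3060 − 1002.6 = 230.58
n12 = 230.58 / 0.369 = 624.88 t/h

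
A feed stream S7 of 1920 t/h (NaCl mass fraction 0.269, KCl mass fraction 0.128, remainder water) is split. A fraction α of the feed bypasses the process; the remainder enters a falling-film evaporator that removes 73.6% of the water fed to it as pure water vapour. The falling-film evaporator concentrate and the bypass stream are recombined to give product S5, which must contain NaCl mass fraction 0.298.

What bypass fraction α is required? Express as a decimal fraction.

All 1920×0.269 = 516.48 t/h of NaCl reaches S5, so S5 = 516.48/0.298 = 1733.2 t/h and vapour = 186.85 t/h.
The evaporator receives (1−α)·1920 of feed at 0.603 water and removes 0.736 of that water:
0.736×0.603×(1−α)×1920 = 186.85
(1−α) = 186.85/852.11 = 0.2193;  α = 0.7807.

0.781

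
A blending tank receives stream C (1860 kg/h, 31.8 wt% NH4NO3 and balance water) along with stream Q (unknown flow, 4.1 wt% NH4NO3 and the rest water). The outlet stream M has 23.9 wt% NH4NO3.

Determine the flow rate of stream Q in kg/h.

742.1 kg/h

Let Q be the unknown flow. Total out = 1860 + Q.
NH4NO3 balance: 591.48 + 0.041·Q = 0.239·(1860 + Q)
(0.041 − 0.239)·Q = 0.239×1860 − 591.48 = -146.94
Q = -146.94 / -0.198 = 742.12 kg/h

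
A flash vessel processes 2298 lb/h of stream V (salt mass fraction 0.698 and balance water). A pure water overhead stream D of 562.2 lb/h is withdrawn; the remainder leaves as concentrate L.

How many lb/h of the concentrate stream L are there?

Concentrate = 2298 − 562.2 = 1735.8 lb/h.

1736 lb/h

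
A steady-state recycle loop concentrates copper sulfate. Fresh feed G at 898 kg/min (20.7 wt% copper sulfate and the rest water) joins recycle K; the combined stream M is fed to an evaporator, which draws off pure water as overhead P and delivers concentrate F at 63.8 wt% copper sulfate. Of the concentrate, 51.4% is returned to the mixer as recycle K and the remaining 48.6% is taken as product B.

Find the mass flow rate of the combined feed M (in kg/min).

1206 kg/min

Overall copper sulfate balance (none leaves overhead): copper sulfate in fresh feed = copper sulfate in product, i.e. 898×0.207 = (1−0.514)·F·0.638.
F = 185.89/(0.638×0.486) = 599.5 kg/min.
Recycle K = 0.514×599.5 = 308.14 kg/min.
Combined feed M = 898 + 308.14 = 1206.1 kg/min.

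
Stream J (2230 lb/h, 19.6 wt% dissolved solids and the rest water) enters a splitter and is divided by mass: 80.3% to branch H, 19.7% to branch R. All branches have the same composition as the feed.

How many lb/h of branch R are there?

439.3 lb/h

Branch R flow = 0.197×2230 = 439.31 lb/h.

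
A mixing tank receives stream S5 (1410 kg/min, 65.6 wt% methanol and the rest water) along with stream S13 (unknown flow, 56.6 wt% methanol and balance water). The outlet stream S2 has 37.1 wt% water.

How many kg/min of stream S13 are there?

604.3 kg/min

Let S13 be the unknown flow. Total out = 1410 + S13.
water balance: 485.04 + 0.434·S13 = 0.371·(1410 + S13)
(0.434 − 0.371)·S13 = 0.371×1410 − 485.04 = 38.07
S13 = 38.07 / 0.063 = 604.29 kg/min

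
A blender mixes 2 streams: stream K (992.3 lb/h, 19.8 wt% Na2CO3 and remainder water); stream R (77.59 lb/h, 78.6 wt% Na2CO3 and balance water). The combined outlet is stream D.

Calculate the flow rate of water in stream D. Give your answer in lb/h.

812.4 lb/h

water out = water in = 992.3×0.802 + 77.59×0.214 = 812.43 lb/h.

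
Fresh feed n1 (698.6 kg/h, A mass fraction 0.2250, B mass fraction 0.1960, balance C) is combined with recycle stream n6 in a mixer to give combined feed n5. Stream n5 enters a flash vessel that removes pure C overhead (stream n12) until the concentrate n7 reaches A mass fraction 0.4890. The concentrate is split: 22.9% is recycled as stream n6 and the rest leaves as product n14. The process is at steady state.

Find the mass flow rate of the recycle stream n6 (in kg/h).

Overall A balance (none leaves overhead): A in fresh feed = A in product, i.e. 698.6×0.225 = (1−0.229)·n7·0.489.
n7 = 157.19/(0.489×0.771) = 416.92 kg/h.
Recycle n6 = 0.229×416.92 = 95.474 kg/h.

95.47 kg/h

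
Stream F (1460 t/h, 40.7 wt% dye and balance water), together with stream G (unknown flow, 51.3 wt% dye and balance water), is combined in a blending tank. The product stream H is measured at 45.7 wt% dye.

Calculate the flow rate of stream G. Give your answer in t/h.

1304 t/h

Let G be the unknown flow. Total out = 1460 + G.
dye balance: 594.22 + 0.513·G = 0.457·(1460 + G)
(0.513 − 0.457)·G = 0.457×1460 − 594.22 = 73
G = 73 / 0.056 = 1303.6 t/h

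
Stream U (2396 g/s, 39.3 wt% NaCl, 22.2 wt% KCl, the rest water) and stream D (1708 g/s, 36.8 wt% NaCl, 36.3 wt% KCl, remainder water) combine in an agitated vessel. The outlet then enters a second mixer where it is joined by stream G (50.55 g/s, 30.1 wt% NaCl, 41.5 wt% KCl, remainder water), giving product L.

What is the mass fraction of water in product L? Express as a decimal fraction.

Overall, product flow = 4154.6 g/s.
water in = 2396×0.385 + 1708×0.269 + 50.55×0.284 = 1396.3 g/s.
water fraction in L = 0.336.

0.336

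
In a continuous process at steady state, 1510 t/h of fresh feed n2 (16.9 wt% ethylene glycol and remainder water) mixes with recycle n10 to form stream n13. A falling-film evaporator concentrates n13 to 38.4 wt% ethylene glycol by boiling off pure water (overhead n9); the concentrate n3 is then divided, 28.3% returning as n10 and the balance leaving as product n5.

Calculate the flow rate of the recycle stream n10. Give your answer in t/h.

262.3 t/h

Overall ethylene glycol balance (none leaves overhead): ethylene glycol in fresh feed = ethylene glycol in product, i.e. 1510×0.169 = (1−0.283)·n3·0.384.
n3 = 255.19/(0.384×0.717) = 926.86 t/h.
Recycle n10 = 0.283×926.86 = 262.3 t/h.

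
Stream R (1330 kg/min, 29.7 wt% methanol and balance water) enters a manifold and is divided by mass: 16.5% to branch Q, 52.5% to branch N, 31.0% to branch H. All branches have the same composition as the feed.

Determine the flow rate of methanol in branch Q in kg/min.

Branch Q total = 0.165×1330 = 219.45 kg/min.
methanol in Q = 0.297×219.45 = 65.177 kg/min.

65.18 kg/min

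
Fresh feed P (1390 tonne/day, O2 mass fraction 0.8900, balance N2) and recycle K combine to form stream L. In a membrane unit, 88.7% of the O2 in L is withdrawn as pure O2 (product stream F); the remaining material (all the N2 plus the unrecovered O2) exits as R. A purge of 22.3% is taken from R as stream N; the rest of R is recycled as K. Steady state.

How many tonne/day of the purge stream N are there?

N2 enters only via P and leaves only via the purge: 1390×0.110 = 0.223×(N2 in R), and the membrane unit passes all N2, so N2 in L = N2 in R = 685.65 tonne/day.
O2 in L: m_A = 1390×0.890 + (1−0.223)·(1−0.887)·m_A, so m_A = 1237.1/0.9122 = 1356.2 tonne/day.
R = (1−0.887)×1356.2 + 685.65 = 838.9 tonne/day.
Purge N = 0.223×838.9 = 187.07 tonne/day.

187.1 tonne/day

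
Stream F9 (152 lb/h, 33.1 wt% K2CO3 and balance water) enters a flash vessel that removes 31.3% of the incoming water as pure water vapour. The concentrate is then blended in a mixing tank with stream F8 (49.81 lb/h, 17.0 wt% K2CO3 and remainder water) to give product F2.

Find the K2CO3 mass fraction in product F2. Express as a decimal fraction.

Vapour removed = 0.313×0.669×152 = 31.828 lb/h; concentrate = 120.17 lb/h.
K2CO3 reaching the mixer = 50.312 (from concentrate) + 49.81×0.170 = 58.78 lb/h.
Product flow = 120.17 + 49.81 = 169.98 lb/h; K2CO3 fraction = 0.346.

0.346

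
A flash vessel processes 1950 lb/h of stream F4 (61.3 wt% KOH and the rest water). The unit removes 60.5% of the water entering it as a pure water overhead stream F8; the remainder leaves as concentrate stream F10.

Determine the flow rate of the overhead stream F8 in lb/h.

456.6 lb/h

water entering = 1950×0.387 = 754.65 lb/h; overhead removed = 0.605×754.65 = 456.56 lb/h.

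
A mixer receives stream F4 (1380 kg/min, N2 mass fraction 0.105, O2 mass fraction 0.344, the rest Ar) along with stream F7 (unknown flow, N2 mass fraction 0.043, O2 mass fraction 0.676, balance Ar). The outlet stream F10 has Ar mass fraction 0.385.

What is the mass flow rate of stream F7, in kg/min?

2203 kg/min

Let F7 be the unknown flow. Total out = 1380 + F7.
Ar balance: 760.38 + 0.281·F7 = 0.385·(1380 + F7)
(0.281 − 0.385)·F7 = 0.385×1380 − 760.38 = -229.08
F7 = -229.08 / -0.104 = 2202.7 kg/min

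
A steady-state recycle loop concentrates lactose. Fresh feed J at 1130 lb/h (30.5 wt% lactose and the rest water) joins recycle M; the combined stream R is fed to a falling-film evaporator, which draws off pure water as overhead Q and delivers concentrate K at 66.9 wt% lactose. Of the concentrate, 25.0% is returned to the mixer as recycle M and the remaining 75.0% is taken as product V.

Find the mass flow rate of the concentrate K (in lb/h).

Overall lactose balance (none leaves overhead): lactose in fresh feed = lactose in product, i.e. 1130×0.305 = (1−0.250)·K·0.669.
K = 344.65/(0.669×0.750) = 686.9 lb/h.

686.9 lb/h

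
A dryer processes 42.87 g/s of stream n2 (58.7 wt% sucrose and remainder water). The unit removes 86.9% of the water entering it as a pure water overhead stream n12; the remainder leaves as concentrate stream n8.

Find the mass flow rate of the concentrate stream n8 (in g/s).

water entering = 42.87×0.413 = 17.705 g/s; overhead removed = 0.869×17.705 = 15.386 g/s.
Concentrate = 42.87 − 15.386 = 27.484 g/s.

27.48 g/s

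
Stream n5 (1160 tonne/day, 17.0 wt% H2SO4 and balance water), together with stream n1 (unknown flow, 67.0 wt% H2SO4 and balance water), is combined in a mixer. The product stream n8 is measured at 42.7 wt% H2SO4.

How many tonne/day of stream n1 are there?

1227 tonne/day

Let n1 be the unknown flow. Total out = 1160 + n1.
H2SO4 balance: 197.2 + 0.670·n1 = 0.427·(1160 + n1)
(0.670 − 0.427)·n1 = 0.427×1160 − 197.2 = 298.12
n1 = 298.12 / 0.243 = 1226.8 tonne/day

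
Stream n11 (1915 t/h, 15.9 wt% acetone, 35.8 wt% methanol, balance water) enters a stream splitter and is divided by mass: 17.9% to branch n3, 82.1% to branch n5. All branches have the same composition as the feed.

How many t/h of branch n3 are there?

342.8 t/h

Branch n3 flow = 0.179×1915 = 342.78 t/h.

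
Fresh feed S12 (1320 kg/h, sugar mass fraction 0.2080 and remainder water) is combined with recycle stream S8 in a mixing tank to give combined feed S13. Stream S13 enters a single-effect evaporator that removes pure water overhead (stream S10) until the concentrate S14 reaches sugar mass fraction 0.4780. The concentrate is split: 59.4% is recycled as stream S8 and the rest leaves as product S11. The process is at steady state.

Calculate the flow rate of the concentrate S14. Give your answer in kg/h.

Overall sugar balance (none leaves overhead): sugar in fresh feed = sugar in product, i.e. 1320×0.208 = (1−0.594)·S14·0.478.
S14 = 274.56/(0.478×0.406) = 1414.8 kg/h.

1415 kg/h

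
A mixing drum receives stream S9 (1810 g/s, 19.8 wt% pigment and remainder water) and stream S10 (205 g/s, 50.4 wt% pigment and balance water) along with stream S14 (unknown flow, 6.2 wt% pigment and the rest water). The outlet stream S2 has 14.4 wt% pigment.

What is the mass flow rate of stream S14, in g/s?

2092 g/s

Let S14 be the unknown flow. Total out = 2015 + S14.
pigment balance: 461.7 + 0.062·S14 = 0.144·(2015 + S14)
(0.062 − 0.144)·S14 = 0.144×2015 − 461.7 = -171.54
S14 = -171.54 / -0.082 = 2092 g/s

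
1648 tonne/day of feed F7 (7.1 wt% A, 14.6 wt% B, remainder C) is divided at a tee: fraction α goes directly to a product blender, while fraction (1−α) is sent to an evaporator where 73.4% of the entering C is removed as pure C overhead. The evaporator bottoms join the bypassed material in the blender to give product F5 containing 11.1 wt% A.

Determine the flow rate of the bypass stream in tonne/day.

614.7 tonne/day

All 1648×0.071 = 117.01 tonne/day of A reaches F5, so F5 = 117.01/0.111 = 1054.1 tonne/day and vapour = 593.87 tonne/day.
The evaporator receives (1−α)·1648 of feed at 0.783 C and removes 0.734 of that C:
0.734×0.783×(1−α)×1648 = 593.87
(1−α) = 593.87/947.14 = 0.6270;  α = 0.3730.
Bypass flow = 0.3730×1648 = 614.68 tonne/day.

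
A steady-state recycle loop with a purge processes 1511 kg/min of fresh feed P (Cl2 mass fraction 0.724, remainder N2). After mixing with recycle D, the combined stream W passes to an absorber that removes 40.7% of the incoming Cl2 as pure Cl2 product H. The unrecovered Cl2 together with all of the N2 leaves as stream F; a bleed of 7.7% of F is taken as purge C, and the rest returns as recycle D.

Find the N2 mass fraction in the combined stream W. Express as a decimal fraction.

0.691

N2 enters only via P and leaves only via the purge: 1511×0.276 = 0.077×(N2 in F), and the absorber passes all N2, so N2 in W = N2 in F = 5416.1 kg/min.
Cl2 in W: m_A = 1511×0.724 + (1−0.077)·(1−0.407)·m_A, so m_A = 1094/0.4527 = 2416.7 kg/min.
W = 2416.7 + 5416.1 = 7832.8 kg/min.
N2 fraction in W = 5416.1/7832.8 = 0.691.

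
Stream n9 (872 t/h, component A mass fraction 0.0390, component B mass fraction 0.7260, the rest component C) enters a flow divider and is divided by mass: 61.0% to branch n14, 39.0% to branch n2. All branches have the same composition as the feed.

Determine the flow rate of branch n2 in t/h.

Branch n2 flow = 0.390×872 = 340.08 t/h.

340.1 t/h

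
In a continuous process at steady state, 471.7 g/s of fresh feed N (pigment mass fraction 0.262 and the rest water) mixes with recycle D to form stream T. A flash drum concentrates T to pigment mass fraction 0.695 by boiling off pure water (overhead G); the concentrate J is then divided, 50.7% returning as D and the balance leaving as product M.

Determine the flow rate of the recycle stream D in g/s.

Overall pigment balance (none leaves overhead): pigment in fresh feed = pigment in product, i.e. 471.7×0.262 = (1−0.507)·J·0.695.
J = 123.59/(0.695×0.493) = 360.69 g/s.
Recycle D = 0.507×360.69 = 182.87 g/s.

182.9 g/s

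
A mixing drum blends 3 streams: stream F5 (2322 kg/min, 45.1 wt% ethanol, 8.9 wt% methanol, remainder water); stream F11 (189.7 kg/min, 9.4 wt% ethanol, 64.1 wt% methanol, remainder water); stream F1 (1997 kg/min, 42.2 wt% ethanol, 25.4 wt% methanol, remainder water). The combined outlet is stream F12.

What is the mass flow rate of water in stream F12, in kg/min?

1765 kg/min

water out = water in = 2322×0.460 + 189.7×0.265 + 1997×0.324 = 1765.4 kg/min.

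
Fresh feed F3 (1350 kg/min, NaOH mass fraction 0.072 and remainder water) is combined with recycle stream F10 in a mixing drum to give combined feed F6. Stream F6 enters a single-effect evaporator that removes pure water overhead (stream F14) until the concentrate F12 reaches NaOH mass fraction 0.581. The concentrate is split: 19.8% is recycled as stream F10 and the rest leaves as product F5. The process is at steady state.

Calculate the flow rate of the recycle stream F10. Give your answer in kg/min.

Overall NaOH balance (none leaves overhead): NaOH in fresh feed = NaOH in product, i.e. 1350×0.072 = (1−0.198)·F12·0.581.
F12 = 97.2/(0.581×0.802) = 208.6 kg/min.
Recycle F10 = 0.198×208.6 = 41.303 kg/min.

41.3 kg/min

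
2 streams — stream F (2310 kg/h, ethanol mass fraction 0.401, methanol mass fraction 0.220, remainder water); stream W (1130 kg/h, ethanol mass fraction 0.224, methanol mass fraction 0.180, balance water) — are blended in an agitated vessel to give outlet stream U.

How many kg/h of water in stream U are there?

1549 kg/h

water out = water in = 2310×0.379 + 1130×0.596 = 1549 kg/h.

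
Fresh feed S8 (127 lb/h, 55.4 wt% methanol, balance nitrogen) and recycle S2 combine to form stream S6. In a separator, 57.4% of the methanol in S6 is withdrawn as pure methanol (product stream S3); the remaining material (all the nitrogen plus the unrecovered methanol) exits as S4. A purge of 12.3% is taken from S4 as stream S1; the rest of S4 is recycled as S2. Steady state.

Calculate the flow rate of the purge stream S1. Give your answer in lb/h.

nitrogen enters only via S8 and leaves only via the purge: 127×0.446 = 0.123×(nitrogen in S4), and the separator passes all nitrogen, so nitrogen in S6 = nitrogen in S4 = 460.5 lb/h.
methanol in S6: m_A = 127×0.554 + (1−0.123)·(1−0.574)·m_A, so m_A = 70.358/0.6264 = 112.32 lb/h.
S4 = (1−0.574)×112.32 + 460.5 = 508.35 lb/h.
Purge S1 = 0.123×508.35 = 62.527 lb/h.

62.53 lb/h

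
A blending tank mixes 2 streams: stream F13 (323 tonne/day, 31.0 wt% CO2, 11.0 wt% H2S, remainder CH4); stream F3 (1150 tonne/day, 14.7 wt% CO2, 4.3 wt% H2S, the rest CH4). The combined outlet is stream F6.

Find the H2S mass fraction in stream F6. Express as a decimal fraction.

0.058

Total flow out = 323 + 1150 = 1473 tonne/day.
H2S in = 323×0.110 + 1150×0.043 = 84.98 tonne/day.
H2S mass fraction in F6 = 84.98/1473 = 0.058.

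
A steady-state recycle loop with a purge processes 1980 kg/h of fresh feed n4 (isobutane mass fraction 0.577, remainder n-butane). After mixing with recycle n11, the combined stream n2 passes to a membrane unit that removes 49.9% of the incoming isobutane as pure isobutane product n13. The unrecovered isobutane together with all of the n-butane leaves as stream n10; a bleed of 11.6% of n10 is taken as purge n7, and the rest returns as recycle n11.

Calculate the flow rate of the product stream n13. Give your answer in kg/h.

isobutane in n2: m_A = 1980×0.577 + (1−0.116)·(1−0.499)·m_A, so m_A = 1142.5/0.5571 = 2050.7 kg/h.
Product n13 = 0.499×2050.7 = 1023.3 kg/h.

1023 kg/h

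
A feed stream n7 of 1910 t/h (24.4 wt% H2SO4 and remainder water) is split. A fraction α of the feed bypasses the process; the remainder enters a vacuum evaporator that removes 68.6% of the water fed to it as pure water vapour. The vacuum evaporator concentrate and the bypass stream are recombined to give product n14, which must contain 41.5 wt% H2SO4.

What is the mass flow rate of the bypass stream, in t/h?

392.5 t/h

All 1910×0.244 = 466.04 t/h of H2SO4 reaches n14, so n14 = 466.04/0.415 = 1123 t/h and vapour = 787.01 t/h.
The evaporator receives (1−α)·1910 of feed at 0.756 water and removes 0.686 of that water:
0.686×0.756×(1−α)×1910 = 787.01
(1−α) = 787.01/990.56 = 0.7945;  α = 0.2055.
Bypass flow = 0.2055×1910 = 392.48 t/h.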